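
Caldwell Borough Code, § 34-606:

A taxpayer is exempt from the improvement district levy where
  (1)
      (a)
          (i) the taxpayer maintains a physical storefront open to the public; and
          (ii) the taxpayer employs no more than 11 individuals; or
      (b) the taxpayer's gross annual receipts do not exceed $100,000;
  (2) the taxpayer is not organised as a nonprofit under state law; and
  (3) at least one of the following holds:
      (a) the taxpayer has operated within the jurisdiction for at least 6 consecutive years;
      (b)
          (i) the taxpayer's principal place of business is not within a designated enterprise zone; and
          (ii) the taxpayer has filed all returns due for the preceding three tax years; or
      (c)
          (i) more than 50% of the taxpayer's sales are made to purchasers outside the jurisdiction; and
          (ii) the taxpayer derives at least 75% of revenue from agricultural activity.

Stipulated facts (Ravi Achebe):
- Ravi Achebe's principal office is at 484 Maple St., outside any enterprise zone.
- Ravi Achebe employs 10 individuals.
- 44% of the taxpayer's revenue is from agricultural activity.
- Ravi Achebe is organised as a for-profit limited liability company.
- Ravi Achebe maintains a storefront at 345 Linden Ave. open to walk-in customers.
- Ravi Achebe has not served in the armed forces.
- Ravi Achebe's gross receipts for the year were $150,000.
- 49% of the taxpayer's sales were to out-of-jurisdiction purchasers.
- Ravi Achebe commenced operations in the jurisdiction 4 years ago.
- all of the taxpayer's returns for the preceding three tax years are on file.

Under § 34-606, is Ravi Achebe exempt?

Yes — exempt.

(i) has storefront — satisfied.
(ii) ≤ 11 employees — holds.
(a): T AND T → true.
(b) receipts ≤ $100,000 — not satisfied.
So (1) is satisfied (T OR F).
(2) not (nonprofit) — met.
(a) ≥ 6 yrs in jurisdiction — not satisfied.
(i) not (in enterprise zone) — holds.
(ii) returns current — satisfied.
(b): T AND T → true.
(i) >50% out-of-jur. sales — fails.
(ii) ≥75% agricultural — not satisfied.
(c): F AND F → false.
So (3) is satisfied (F OR T OR F).
Overall = T AND T AND T = true.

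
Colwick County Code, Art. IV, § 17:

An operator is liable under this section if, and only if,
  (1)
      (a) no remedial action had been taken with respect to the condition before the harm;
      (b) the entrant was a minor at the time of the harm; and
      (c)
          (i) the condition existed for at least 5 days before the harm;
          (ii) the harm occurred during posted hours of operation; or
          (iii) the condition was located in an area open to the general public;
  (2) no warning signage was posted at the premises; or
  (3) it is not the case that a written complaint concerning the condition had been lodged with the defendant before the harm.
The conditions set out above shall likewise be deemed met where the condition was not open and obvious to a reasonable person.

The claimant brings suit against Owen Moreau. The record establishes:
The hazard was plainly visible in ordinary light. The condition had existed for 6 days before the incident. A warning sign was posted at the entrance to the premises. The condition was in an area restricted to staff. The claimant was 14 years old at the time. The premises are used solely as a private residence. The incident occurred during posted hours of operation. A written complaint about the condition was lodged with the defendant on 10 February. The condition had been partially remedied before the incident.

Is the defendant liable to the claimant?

(a) no remedial action — fails.
(b) entrant a minor — holds.
(i) condition ≥5 days old — satisfied.
(ii) during posted hours — met.
(iii) public area — not satisfied.
So (c) is satisfied (T OR T OR F).
(1) = F AND T AND T = false.
(2) no signage posted — not satisfied.
(3) not (complaint lodged) — fails.
So Overall is not satisfied (F OR F OR F).
Exception (not open/obvious) — not satisfied.
Result: main false OR exception false → false.

No — not liable.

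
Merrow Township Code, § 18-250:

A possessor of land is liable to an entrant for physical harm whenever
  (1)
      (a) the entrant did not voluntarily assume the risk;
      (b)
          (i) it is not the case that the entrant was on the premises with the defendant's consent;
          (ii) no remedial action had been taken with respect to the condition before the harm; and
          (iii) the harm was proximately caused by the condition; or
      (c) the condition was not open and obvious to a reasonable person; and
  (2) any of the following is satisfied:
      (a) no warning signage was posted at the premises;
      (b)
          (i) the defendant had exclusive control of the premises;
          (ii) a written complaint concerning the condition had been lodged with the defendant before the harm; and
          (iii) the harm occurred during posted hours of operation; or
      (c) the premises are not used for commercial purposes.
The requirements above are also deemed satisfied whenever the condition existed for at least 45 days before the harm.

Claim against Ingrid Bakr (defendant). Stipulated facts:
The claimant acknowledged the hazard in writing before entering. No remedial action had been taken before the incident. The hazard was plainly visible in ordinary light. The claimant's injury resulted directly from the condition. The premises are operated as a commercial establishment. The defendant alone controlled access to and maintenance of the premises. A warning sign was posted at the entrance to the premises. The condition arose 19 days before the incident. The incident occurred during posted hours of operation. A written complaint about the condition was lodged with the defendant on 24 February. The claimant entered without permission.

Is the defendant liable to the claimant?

Yes — liable.

(a) no assumed risk — not met.
(i) not (consent to enter) — satisfied.
(ii) no remedial action — met.
(iii) proximate cause — met.
(b) = T AND T AND T = true.
(c) not open/obvious — not satisfied.
(1): F OR T OR F → true.
(a) no signage posted — fails.
(i) exclusive control — satisfied.
(ii) complaint lodged — holds.
(iii) during posted hours — satisfied.
So (b) is satisfied (T AND T AND T).
(c) not (commercial use) — not satisfied.
(2) = F OR T OR F = true.
Overall: T AND T → true.
Exception (condition ≥45 days old) — not satisfied.
Result: main true OR exception false → true.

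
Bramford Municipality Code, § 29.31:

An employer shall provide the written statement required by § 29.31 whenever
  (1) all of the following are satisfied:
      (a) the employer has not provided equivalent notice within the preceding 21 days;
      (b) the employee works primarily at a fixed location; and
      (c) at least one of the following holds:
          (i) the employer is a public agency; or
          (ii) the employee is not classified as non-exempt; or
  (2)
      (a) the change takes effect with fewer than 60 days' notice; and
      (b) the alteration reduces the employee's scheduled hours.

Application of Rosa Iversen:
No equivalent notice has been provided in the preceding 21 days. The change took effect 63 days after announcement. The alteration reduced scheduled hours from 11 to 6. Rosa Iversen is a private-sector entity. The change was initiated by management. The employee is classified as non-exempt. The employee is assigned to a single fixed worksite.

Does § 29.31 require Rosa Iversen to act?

(a) no recent notice — holds.
(b) fixed location — satisfied.
(i) public agency — not met.
(ii) not (non-exempt) — not satisfied.
(c): F OR F → false.
(1) = T AND T AND F = false.
(a) < 60 days' notice — not satisfied.
(b) hours reduced — met.
(2) = F AND T = false.
Overall = F OR F = false.

No — not required.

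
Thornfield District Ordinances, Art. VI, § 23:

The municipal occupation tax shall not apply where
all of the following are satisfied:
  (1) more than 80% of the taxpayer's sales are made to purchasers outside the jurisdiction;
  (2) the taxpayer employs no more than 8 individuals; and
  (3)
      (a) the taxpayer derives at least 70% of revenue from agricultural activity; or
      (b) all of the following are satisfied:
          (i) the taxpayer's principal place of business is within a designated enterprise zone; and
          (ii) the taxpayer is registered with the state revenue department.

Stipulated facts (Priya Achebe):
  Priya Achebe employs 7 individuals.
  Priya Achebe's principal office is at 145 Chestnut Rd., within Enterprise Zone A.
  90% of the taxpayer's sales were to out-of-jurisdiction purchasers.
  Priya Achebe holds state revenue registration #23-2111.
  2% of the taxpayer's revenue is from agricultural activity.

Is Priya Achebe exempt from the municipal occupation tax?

(1) >80% out-of-jur. sales — satisfied.
(2) ≤ 8 employees — holds.
(a) ≥70% agricultural — not met.
(i) in enterprise zone — holds.
(ii) state-registered — satisfied.
(b): T AND T → true.
So (3) is satisfied (F OR T).
So Overall is satisfied (T AND T AND T).

Yes — exempt.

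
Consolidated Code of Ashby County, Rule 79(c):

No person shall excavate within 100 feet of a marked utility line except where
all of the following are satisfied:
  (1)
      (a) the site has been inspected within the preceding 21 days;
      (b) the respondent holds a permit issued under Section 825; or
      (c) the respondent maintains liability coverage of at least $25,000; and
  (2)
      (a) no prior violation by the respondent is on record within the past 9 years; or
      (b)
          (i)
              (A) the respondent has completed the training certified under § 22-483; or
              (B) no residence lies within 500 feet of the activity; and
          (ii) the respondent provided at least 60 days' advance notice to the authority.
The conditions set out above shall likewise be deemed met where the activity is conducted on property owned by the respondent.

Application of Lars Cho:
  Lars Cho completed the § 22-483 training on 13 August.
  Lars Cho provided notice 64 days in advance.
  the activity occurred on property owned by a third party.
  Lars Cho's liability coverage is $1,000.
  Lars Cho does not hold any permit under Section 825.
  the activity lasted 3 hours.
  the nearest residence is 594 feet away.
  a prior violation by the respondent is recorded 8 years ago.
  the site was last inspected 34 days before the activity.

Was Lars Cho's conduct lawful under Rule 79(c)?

(a) site inspected — not met.
(b) holds permit — fails.
(c) coverage ≥ $25,000 — fails.
So (1) is not satisfied (F OR F OR F).
(a) no prior violation — fails.
(A) training certified — met.
(B) no residence in 500 ft — holds.
(i) = T OR T = true.
(ii) ≥60 days' notice — satisfied.
So (b) is satisfied (T AND T).
(2): F OR T → true.
So Overall is not satisfied (F AND T).
Exception (own property) — not satisfied.
Result: main false OR exception false → false.

No — unlawful.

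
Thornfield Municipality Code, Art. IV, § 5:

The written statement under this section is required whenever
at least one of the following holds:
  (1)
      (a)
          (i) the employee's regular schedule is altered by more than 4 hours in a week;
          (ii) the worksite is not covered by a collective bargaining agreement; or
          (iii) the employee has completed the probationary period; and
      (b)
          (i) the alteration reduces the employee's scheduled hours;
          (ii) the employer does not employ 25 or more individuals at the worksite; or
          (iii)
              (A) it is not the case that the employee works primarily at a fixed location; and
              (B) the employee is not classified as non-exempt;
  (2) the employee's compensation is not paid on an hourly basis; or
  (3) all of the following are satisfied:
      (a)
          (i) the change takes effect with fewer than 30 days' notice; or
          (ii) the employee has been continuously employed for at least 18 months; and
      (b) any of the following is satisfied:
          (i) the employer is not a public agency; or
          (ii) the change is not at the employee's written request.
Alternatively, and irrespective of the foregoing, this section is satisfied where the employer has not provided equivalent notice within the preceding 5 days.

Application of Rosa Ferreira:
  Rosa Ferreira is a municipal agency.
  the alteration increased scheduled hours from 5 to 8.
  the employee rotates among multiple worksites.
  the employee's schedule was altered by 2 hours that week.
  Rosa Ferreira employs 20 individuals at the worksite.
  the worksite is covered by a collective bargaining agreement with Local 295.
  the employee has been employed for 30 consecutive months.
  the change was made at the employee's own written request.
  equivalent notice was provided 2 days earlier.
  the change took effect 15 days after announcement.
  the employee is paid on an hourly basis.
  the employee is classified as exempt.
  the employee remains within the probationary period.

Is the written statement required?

No — not required.

(i) schedule shift > 4h — fails.
(ii) no CBA — fails.
(iii) past probation — not met.
So (a) is not satisfied (F OR F OR F).
(i) hours reduced — not satisfied.
(ii) not (≥ 25 at site) — holds.
(A) not (fixed location) — holds.
(B) not (non-exempt) — satisfied.
(iii): T AND T → true.
So (b) is satisfied (F OR T OR T).
(1): F AND T → false.
(2) not (hourly-paid) — not satisfied.
(i) < 30 days' notice — holds.
(ii) tenure ≥ 18 mo. — holds.
(a): T OR T → true.
(i) not (public agency) — fails.
(ii) not employee-requested — not met.
So (b) is not satisfied (F OR F).
(3) = T AND F = false.
So Overall is not satisfied (F OR F OR F).
Exception (no recent notice) — not satisfied.
Result: main false OR exception false → false.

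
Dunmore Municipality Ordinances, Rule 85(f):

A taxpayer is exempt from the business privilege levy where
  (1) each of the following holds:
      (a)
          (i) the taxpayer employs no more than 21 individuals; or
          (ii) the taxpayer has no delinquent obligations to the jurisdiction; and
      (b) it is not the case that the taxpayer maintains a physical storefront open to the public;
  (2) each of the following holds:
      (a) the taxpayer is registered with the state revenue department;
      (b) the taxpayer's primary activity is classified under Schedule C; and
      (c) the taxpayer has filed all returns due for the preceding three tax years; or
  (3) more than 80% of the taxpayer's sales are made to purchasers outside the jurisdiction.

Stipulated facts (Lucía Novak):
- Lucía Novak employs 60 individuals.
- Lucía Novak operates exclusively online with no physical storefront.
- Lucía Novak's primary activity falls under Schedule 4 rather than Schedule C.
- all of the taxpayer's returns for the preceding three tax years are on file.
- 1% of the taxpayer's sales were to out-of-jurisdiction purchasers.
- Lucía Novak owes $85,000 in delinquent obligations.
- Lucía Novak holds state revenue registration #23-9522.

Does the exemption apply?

No — not exempt.

(i) ≤ 21 employees — fails.
(ii) no delinquency — fails.
(a) = F OR F = false.
(b) not (has storefront) — met.
So (1) is not satisfied (F AND T).
(a) state-registered — met.
(b) Schedule C activity — fails.
(c) returns current — satisfied.
So (2) is not satisfied (T AND F AND T).
(3) >80% out-of-jur. sales — not satisfied.
So Overall is not satisfied (F OR F OR F).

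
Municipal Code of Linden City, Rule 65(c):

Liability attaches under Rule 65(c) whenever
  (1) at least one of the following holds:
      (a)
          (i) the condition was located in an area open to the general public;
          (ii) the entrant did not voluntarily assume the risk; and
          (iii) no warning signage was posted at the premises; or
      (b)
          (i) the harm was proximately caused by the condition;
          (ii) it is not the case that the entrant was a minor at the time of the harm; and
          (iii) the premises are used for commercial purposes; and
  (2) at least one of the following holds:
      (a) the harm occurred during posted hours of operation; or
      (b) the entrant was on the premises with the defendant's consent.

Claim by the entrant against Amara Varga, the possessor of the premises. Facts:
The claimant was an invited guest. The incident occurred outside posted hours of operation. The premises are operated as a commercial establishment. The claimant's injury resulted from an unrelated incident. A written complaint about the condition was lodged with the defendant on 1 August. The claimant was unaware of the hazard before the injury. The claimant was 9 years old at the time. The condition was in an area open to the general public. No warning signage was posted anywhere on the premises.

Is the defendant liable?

(i) public area — met.
(ii) no assumed risk — met.
(iii) no signage posted — holds.
So (a) is satisfied (T AND T AND T).
(i) proximate cause — fails.
(ii) not (entrant a minor) — fails.
(iii) commercial use — holds.
(b) = F AND F AND T = false.
So (1) is satisfied (T OR F).
(a) during posted hours — not met.
(b) consent to enter — holds.
So (2) is satisfied (F OR T).
Overall: T AND T → true.

Yes — liable.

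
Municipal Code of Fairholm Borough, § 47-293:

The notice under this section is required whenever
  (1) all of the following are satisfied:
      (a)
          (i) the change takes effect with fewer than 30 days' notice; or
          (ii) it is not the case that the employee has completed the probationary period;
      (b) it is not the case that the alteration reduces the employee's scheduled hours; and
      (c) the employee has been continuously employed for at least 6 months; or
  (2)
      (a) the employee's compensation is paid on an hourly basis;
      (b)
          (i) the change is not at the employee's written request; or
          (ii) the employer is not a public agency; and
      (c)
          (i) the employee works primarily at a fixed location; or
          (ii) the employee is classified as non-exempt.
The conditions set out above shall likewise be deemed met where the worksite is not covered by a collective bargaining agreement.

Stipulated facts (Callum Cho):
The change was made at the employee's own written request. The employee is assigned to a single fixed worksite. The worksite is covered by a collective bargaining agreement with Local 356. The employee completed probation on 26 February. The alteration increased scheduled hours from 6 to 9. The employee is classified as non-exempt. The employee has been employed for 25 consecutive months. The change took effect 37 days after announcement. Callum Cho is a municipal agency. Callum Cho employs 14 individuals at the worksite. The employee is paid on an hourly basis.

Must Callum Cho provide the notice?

No — not required.

(i) < 30 days' notice — fails.
(ii) not (past probation) — not met.
(a) = F OR F = false.
(b) not (hours reduced) — satisfied.
(c) tenure ≥ 6 mo. — satisfied.
So (1) is not satisfied (F AND T AND T).
(a) hourly-paid — met.
(i) not employee-requested — not met.
(ii) not (public agency) — fails.
(b): F OR F → false.
(i) fixed location — satisfied.
(ii) non-exempt — holds.
So (c) is satisfied (T OR T).
So (2) is not satisfied (T AND F AND T).
So Overall is not satisfied (F OR F).
Exception (no CBA) — not satisfied.
Result: main false OR exception false → false.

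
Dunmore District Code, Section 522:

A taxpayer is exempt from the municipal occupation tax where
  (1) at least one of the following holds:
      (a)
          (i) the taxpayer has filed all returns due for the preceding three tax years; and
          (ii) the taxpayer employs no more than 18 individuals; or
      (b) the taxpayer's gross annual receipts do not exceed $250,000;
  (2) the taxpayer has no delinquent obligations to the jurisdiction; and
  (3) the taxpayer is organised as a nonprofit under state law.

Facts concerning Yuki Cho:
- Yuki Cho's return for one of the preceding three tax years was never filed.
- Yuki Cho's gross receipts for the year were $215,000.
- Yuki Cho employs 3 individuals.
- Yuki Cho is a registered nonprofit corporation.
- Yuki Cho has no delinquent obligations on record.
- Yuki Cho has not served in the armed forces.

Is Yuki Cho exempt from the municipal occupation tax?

(i) returns current — fails.
(ii) ≤ 18 employees — satisfied.
(a) = F AND T = false.
(b) receipts ≤ $250,000 — met.
(1) = F OR T = true.
(2) no delinquency — holds.
(3) nonprofit — satisfied.
Overall: T AND T AND T → true.

Yes — exempt.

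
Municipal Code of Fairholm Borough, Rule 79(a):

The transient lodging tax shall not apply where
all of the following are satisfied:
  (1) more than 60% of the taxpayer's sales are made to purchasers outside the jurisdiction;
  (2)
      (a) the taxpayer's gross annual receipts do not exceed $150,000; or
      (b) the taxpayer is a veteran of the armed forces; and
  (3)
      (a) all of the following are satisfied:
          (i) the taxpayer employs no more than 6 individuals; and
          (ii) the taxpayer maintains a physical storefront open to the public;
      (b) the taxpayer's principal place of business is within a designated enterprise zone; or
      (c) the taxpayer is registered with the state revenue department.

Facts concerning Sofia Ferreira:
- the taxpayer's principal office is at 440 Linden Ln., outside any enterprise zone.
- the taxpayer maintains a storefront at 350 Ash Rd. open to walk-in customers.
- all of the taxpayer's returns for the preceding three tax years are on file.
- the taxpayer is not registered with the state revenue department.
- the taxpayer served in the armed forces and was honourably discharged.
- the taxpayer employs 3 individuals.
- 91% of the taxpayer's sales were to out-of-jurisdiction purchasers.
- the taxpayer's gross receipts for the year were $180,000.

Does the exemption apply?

Yes — exempt.

(1) >60% out-of-jur. sales — met.
(a) receipts ≤ $150,000 — fails.
(b) veteran — met.
So (2) is satisfied (F OR T).
(i) ≤ 6 employees — met.
(ii) has storefront — holds.
(a) = T AND T = true.
(b) in enterprise zone — not met.
(c) state-registered — fails.
(3) = T OR F OR F = true.
Overall: T AND T AND T → true.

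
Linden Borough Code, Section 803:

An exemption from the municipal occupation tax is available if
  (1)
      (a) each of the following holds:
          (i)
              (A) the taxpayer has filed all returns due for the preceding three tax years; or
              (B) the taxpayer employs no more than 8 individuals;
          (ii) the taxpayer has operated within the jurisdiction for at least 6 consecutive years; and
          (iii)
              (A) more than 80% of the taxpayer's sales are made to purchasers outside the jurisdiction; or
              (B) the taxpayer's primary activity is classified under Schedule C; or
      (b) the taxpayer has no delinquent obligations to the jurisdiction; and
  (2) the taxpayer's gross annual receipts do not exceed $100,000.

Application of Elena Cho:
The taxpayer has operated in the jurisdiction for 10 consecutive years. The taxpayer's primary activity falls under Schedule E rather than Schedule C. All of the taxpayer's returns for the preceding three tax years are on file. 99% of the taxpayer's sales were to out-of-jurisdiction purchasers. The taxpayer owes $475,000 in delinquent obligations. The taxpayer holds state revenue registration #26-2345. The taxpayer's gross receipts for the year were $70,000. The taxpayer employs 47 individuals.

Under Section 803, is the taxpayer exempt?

(A) returns current — met.
(B) ≤ 8 employees — not met.
(i) = T OR F = true.
(ii) ≥ 6 yrs in jurisdiction — satisfied.
(A) >80% out-of-jur. sales — holds.
(B) Schedule C activity — not met.
So (iii) is satisfied (T OR F).
(a): T AND T AND T → true.
(b) no delinquency — fails.
(1) = T OR F = true.
(2) receipts ≤ $100,000 — met.
So Overall is satisfied (T AND T).

Yes — exempt.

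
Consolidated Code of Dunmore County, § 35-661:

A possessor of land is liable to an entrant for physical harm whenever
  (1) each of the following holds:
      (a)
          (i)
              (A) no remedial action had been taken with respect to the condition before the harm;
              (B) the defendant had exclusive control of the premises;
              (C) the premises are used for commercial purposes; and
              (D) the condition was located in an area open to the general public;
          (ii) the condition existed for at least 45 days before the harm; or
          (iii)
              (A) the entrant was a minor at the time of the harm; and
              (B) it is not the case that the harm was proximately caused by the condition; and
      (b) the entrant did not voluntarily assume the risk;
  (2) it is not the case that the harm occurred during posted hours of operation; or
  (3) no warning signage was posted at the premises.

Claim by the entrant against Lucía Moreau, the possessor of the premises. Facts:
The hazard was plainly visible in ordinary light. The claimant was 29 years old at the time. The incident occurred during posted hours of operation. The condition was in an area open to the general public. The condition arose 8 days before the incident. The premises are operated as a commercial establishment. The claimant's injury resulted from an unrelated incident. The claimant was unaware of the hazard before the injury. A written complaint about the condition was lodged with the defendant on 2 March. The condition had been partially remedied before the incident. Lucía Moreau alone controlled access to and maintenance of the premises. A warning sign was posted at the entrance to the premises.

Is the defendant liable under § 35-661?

(A) no remedial action — not met.
(B) exclusive control — holds.
(C) commercial use — met.
(D) public area — satisfied.
(i): F AND T AND T AND T → false.
(ii) condition ≥45 days old — not satisfied.
(A) entrant a minor — not satisfied.
(B) not (proximate cause) — met.
So (iii) is not satisfied (F AND T).
So (a) is not satisfied (F OR F OR F).
(b) no assumed risk — satisfied.
So (1) is not satisfied (F AND T).
(2) not (during posted hours) — not satisfied.
(3) no signage posted — not satisfied.
Overall: F OR F OR F → false.

No — not liable.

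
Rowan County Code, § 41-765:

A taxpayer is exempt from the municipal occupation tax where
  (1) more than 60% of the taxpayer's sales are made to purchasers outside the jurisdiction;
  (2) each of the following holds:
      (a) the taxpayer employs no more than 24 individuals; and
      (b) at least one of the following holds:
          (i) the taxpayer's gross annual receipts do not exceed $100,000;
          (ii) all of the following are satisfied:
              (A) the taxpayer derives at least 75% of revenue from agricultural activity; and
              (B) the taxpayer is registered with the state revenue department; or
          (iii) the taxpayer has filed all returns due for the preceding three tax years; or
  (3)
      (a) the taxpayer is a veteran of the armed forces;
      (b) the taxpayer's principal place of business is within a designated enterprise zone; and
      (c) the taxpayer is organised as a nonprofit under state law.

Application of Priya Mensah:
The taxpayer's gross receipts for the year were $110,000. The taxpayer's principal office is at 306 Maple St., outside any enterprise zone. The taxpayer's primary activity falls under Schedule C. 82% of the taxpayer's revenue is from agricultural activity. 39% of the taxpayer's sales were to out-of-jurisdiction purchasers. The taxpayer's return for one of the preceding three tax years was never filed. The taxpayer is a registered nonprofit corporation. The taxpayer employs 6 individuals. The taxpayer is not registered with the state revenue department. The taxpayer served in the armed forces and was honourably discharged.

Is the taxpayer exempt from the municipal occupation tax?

(1) >60% out-of-jur. sales — fails.
(a) ≤ 24 employees — holds.
(i) receipts ≤ $100,000 — not satisfied.
(A) ≥75% agricultural — met.
(B) state-registered — fails.
(ii): T AND F → false.
(iii) returns current — fails.
(b) = F OR F OR F = false.
(2) = T AND F = false.
(a) veteran — satisfied.
(b) in enterprise zone — not met.
(c) nonprofit — met.
So (3) is not satisfied (T AND F AND T).
Overall: F OR F OR F → false.

No — not exempt.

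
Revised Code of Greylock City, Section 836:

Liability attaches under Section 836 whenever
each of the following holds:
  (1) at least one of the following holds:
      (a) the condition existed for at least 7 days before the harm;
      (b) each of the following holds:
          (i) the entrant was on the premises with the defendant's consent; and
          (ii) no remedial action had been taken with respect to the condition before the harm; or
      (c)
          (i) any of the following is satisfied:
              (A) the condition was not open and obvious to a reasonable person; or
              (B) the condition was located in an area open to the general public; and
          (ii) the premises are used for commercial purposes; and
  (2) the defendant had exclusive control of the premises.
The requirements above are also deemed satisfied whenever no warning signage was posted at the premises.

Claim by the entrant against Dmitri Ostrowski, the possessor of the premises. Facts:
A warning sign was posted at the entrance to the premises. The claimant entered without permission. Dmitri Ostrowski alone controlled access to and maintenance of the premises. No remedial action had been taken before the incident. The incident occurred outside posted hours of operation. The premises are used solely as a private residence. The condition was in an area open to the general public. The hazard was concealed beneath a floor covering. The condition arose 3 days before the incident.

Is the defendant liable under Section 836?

No — not liable.

(a) condition ≥7 days old — not satisfied.
(i) consent to enter — not met.
(ii) no remedial action — satisfied.
So (b) is not satisfied (F AND T).
(A) not open/obvious — holds.
(B) public area — satisfied.
(i) = T OR T = true.
(ii) commercial use — not satisfied.
So (c) is not satisfied (T AND F).
So (1) is not satisfied (F OR F OR F).
(2) exclusive control — holds.
So Overall is not satisfied (F AND T).
Exception (no signage posted) — not satisfied.
Result: main false OR exception false → false.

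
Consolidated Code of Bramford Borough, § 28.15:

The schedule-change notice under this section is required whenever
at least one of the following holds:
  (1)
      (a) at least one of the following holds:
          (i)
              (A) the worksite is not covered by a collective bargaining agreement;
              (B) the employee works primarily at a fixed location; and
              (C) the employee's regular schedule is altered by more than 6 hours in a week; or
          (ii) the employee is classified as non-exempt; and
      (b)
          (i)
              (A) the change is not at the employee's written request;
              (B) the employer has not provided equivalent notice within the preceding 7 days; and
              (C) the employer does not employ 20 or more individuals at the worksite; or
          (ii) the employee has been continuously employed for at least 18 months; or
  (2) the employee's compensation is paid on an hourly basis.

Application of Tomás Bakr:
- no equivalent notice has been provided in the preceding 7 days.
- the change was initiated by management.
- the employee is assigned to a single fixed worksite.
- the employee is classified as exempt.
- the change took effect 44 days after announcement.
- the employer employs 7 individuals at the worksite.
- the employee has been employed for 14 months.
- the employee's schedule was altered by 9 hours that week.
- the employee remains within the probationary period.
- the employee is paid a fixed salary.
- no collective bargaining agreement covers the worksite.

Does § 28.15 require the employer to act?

Yes — required.

(A) no CBA — holds.
(B) fixed location — holds.
(C) schedule shift > 6h — holds.
So (i) is satisfied (T AND T AND T).
(ii) non-exempt — not satisfied.
(a) = T OR F = true.
(A) not employee-requested — met.
(B) no recent notice — holds.
(C) not (≥ 20 at site) — satisfied.
So (i) is satisfied (T AND T AND T).
(ii) tenure ≥ 18 mo. — fails.
(b): T OR F → true.
So (1) is satisfied (T AND T).
(2) hourly-paid — not met.
So Overall is satisfied (T OR F).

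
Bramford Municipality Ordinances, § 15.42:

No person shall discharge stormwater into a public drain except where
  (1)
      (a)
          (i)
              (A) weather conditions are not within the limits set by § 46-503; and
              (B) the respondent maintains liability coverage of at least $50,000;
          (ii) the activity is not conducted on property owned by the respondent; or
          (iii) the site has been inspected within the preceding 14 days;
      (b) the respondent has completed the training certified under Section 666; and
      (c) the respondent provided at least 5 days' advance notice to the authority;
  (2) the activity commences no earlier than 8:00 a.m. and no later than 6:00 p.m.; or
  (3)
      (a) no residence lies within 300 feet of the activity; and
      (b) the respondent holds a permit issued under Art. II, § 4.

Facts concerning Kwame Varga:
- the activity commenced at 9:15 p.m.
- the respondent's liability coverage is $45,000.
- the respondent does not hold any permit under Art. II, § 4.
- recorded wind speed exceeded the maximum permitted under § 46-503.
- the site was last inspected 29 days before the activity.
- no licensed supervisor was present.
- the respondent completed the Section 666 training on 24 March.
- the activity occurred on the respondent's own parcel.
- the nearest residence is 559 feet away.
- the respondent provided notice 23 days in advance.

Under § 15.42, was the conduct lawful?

No — unlawful.

(A) not (weather ok) — holds.
(B) coverage ≥ $50,000 — fails.
(i) = T AND F = false.
(ii) not (own property) — not met.
(iii) site inspected — not satisfied.
(a): F OR F OR F → false.
(b) training certified — met.
(c) ≥5 days' notice — met.
(1) = F AND T AND T = false.
(2) start within hours — not met.
(a) no residence in 300 ft — holds.
(b) holds permit — not met.
(3): T AND F → false.
Overall = F OR F OR F = false.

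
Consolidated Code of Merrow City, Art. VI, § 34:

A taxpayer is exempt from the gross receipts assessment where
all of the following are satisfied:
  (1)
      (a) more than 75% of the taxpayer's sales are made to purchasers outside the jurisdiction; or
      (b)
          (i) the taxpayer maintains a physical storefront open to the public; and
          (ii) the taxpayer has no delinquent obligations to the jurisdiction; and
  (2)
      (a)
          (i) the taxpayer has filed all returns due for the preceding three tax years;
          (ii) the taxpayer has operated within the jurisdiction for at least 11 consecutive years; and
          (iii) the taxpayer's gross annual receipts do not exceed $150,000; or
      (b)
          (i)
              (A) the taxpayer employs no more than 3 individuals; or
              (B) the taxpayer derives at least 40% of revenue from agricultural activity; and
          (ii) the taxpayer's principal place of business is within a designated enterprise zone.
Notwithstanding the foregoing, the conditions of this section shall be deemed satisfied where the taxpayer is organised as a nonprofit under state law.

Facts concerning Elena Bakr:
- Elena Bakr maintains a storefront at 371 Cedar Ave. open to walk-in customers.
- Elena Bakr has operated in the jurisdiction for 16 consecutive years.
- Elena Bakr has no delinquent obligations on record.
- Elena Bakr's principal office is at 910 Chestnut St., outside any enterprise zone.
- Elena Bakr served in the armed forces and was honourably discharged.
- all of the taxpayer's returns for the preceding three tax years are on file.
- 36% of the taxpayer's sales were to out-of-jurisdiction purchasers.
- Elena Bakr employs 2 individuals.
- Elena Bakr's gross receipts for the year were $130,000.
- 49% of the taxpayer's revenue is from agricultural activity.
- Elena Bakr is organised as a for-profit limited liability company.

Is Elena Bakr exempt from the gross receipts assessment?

Yes — exempt.

(a) >75% out-of-jur. sales — not satisfied.
(i) has storefront — met.
(ii) no delinquency — holds.
So (b) is satisfied (T AND T).
(1): F OR T → true.
(i) returns current — met.
(ii) ≥ 11 yrs in jurisdiction — satisfied.
(iii) receipts ≤ $150,000 — met.
(a) = T AND T AND T = true.
(A) ≤ 3 employees — holds.
(B) ≥40% agricultural — met.
(i) = T OR T = true.
(ii) in enterprise zone — not met.
(b): T AND F → false.
So (2) is satisfied (T OR F).
Overall = T AND T = true.
Exception (nonprofit) — not satisfied.
Result: main true OR exception false → true.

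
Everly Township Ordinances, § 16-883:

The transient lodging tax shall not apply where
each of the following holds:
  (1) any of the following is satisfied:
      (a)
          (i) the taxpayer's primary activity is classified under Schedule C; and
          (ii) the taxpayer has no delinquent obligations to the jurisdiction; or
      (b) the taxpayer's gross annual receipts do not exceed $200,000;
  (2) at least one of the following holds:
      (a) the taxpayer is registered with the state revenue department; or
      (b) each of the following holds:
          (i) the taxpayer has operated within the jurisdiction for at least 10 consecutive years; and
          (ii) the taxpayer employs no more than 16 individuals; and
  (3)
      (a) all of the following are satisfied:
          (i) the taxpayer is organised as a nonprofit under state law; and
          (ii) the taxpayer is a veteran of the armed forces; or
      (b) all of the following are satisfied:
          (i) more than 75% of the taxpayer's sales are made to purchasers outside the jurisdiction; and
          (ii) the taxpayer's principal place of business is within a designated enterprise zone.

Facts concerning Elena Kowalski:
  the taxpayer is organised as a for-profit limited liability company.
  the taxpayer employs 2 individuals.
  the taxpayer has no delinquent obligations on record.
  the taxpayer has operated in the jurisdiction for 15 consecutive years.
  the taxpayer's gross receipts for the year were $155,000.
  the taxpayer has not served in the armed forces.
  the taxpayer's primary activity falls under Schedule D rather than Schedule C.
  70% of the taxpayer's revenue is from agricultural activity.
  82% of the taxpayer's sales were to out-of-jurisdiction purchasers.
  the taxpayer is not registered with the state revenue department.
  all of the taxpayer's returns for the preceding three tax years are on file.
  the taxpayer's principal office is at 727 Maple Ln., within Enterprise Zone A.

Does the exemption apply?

Yes — exempt.

(i) Schedule C activity — not satisfied.
(ii) no delinquency — satisfied.
So (a) is not satisfied (F AND T).
(b) receipts ≤ $200,000 — satisfied.
So (1) is satisfied (F OR T).
(a) state-registered — not met.
(i) ≥ 10 yrs in jurisdiction — satisfied.
(ii) ≤ 16 employees — met.
(b): T AND T → true.
(2): F OR T → true.
(i) nonprofit — not satisfied.
(ii) veteran — not satisfied.
So (a) is not satisfied (F AND F).
(i) >75% out-of-jur. sales — satisfied.
(ii) in enterprise zone — met.
(b): T AND T → true.
(3): F OR T → true.
Overall: T AND T AND T → true.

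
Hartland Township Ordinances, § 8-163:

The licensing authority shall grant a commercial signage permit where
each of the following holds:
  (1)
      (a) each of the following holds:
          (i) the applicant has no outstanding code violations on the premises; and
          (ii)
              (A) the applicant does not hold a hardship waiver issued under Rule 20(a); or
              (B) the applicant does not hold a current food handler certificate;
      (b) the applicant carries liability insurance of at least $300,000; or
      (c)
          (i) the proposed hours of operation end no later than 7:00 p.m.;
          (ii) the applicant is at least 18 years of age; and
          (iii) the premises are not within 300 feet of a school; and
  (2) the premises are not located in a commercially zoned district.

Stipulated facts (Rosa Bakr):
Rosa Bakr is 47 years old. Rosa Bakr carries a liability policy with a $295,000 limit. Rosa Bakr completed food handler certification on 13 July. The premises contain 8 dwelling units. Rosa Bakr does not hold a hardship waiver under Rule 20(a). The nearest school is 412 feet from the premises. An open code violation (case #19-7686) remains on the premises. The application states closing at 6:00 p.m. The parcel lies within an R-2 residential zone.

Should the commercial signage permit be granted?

Yes — granted.

(i) no code violations — not satisfied.
(A) not (hardship waiver) — holds.
(B) not (food handler cert.) — not met.
(ii): T OR F → true.
So (a) is not satisfied (F AND T).
(b) insurance ≥ $300,000 — fails.
(i) closes by 7 p.m. — holds.
(ii) age ≥ 18 — satisfied.
(iii) ≥300 ft from school — met.
So (c) is satisfied (T AND T AND T).
(1): F OR F OR T → true.
(2) not (commercially zoned) — met.
Overall = T AND T = true.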